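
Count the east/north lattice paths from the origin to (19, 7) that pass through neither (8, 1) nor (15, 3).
Number of paths = 511976

Inclusion–exclusion. Total paths: C(26, 19) = 657800. Through P₁: C(9, 8)·C(17, 11) = 111384. Through P₂: C(18, 15)·C(8, 4) = 57120. Since P₁ is strictly southwest of P₂, a monotone path through both must visit P₁ then P₂; paths through both = C(9, 8)·C(9, 7)·C(8, 4) = 22680. Avoid both = 657800 − 111384 − 57120 + 22680 = 511976.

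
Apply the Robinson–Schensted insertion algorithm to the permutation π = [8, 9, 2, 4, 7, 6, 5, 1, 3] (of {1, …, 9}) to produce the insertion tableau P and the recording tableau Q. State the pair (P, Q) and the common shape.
P = [1, 3, 5] / [2, 4] / [6, 9] / [7] / [8];  Q = [1, 2, 5] / [3, 4] / [6, 9] / [7] / [8];  common shape = (3, 2, 2, 1, 1)

Row-insert the values π_1, π_2, … into P one at a time, bumping the leftmost entry strictly greater than the inserted value down to the next row. The recording tableau Q records, in position (i, j), the step at which that cell was added to P.
  Insert 8 (step 1): P = [8];  Q = [1]
  Insert 9 (step 2): P = [8, 9];  Q = [1, 2]
  Insert 2 (step 3): P = [2, 9] / [8];  Q = [1, 2] / [3]
  Insert 4 (step 4): P = [2, 4] / [8, 9];  Q = [1, 2] / [3, 4]
  Insert 7 (step 5): P = [2, 4, 7] / [8, 9];  Q = [1, 2, 5] / [3, 4]
  Insert 6 (step 6): P = [2, 4, 6] / [7, 9] / [8];  Q = [1, 2, 5] / [3, 4] / [6]
  Insert 5 (step 7): P = [2, 4, 5] / [6, 9] / [7] / [8];  Q = [1, 2, 5] / [3, 4] / [6] / [7]
  Insert 1 (step 8): P = [1, 4, 5] / [2, 9] / [6] / [7] / [8];  Q = [1, 2, 5] / [3, 4] / [6] / [7] / [8]
  Insert 3 (step 9): P = [1, 3, 5] / [2, 4] / [6, 9] / [7] / [8];  Q = [1, 2, 5] / [3, 4] / [6, 9] / [7] / [8]
Final shape: (3, 2, 2, 1, 1).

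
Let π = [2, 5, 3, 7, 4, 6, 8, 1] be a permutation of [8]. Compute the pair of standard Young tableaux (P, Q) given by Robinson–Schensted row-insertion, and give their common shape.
P = [1, 3, 4, 6, 8] / [2, 7] / [5];  Q = [1, 2, 4, 6, 7] / [3, 5] / [8];  common shape = (5, 2, 1)

Row-insert the values π_1, π_2, … into P one at a time, bumping the leftmost entry strictly greater than the inserted value down to the next row. The recording tableau Q records, in position (i, j), the step at which that cell was added to P.
  Insert 2 (step 1): P = [2];  Q = [1]
  Insert 5 (step 2): P = [2, 5];  Q = [1, 2]
  Insert 3 (step 3): P = [2, 3] / [5];  Q = [1, 2] / [3]
  Insert 7 (step 4): P = [2, 3, 7] / [5];  Q = [1, 2, 4] / [3]
  Insert 4 (step 5): P = [2, 3, 4] / [5, 7];  Q = [1, 2, 4] / [3, 5]
  Insert 6 (step 6): P = [2, 3, 4, 6] / [5, 7];  Q = [1, 2, 4, 6] / [3, 5]
  Insert 8 (step 7): P = [2, 3, 4, 6, 8] / [5, 7];  Q = [1, 2, 4, 6, 7] / [3, 5]
  Insert 1 (step 8): P = [1, 3, 4, 6, 8] / [2, 7] / [5];  Q = [1, 2, 4, 6, 7] / [3, 5] / [8]
Final shape: (5, 2, 1).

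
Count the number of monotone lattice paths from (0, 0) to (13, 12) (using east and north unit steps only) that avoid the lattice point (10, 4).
Number of paths = 5035135

Total paths from (0, 0) to (13, 12): C(25, 13) = 5200300. Paths through (10, 4): (paths (0, 0) → (10, 4)) × (paths (10, 4) → (13, 12)) = C(14, 10) · C(11, 3) = 1001 · 165 = 165165. Avoidance count = 5200300 − 165165 = 5035135.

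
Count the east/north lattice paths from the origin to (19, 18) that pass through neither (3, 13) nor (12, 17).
Number of paths = 17249272180

Inclusion–exclusion. Total paths: C(37, 19) = 17672631900. Through P₁: C(16, 3)·C(21, 16) = 11395440. Through P₂: C(29, 12)·C(8, 7) = 415167480. Since P₁ is strictly southwest of P₂, a monotone path through both must visit P₁ then P₂; paths through both = C(16, 3)·C(13, 9)·C(8, 7) = 3203200. Avoid both = 17672631900 − 11395440 − 415167480 + 3203200 = 17249272180.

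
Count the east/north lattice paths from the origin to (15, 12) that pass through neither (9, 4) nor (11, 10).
Number of paths = 10246275

Inclusion–exclusion. Total paths: C(27, 15) = 17383860. Through P₁: C(13, 9)·C(14, 6) = 2147145. Through P₂: C(21, 11)·C(6, 4) = 5290740. Since P₁ is strictly southwest of P₂, a monotone path through both must visit P₁ then P₂; paths through both = C(13, 9)·C(8, 2)·C(6, 4) = 300300. Avoid both = 17383860 − 2147145 − 5290740 + 300300 = 10246275.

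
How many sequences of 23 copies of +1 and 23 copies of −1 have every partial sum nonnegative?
C_23 = 343059613650

These ballot sequences are counted by the Catalan number C_n = (1/(n + 1)) · C(2n, n). For n = 23: C_23 = (1/24) · C(46, 23) = 8233430727600/24 = 343059613650.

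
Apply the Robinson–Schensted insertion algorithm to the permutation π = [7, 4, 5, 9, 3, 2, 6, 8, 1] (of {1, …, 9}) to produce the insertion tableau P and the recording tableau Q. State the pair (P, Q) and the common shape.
P = [1, 5, 6, 8] / [2, 9] / [3] / [4] / [7];  Q = [1, 3, 4, 8] / [2, 7] / [5] / [6] / [9];  common shape = (4, 2, 1, 1, 1)

Row-insert the values π_1, π_2, … into P one at a time, bumping the leftmost entry strictly greater than the inserted value down to the next row. The recording tableau Q records, in position (i, j), the step at which that cell was added to P.
  Insert 7 (step 1): P = [7];  Q = [1]
  Insert 4 (step 2): P = [4] / [7];  Q = [1] / [2]
  Insert 5 (step 3): P = [4, 5] / [7];  Q = [1, 3] / [2]
  Insert 9 (step 4): P = [4, 5, 9] / [7];  Q = [1, 3, 4] / [2]
  Insert 3 (step 5): P = [3, 5, 9] / [4] / [7];  Q = [1, 3, 4] / [2] / [5]
  Insert 2 (step 6): P = [2, 5, 9] / [3] / [4] / [7];  Q = [1, 3, 4] / [2] / [5] / [6]
  Insert 6 (step 7): P = [2, 5, 6] / [3, 9] / [4] / [7];  Q = [1, 3, 4] / [2, 7] / [5] / [6]
  Insert 8 (step 8): P = [2, 5, 6, 8] / [3, 9] / [4] / [7];  Q = [1, 3, 4, 8] / [2, 7] / [5] / [6]
  Insert 1 (step 9): P = [1, 5, 6, 8] / [2, 9] / [3] / [4] / [7];  Q = [1, 3, 4, 8] / [2, 7] / [5] / [6] / [9]
Final shape: (4, 2, 1, 1, 1).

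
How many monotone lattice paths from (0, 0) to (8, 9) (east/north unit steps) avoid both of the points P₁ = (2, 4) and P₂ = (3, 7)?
Number of paths = 16120

Inclusion–exclusion. Total paths: C(17, 8) = 24310. Through P₁: C(6, 2)·C(11, 6) = 6930. Through P₂: C(10, 3)·C(7, 5) = 2520. Since P₁ is strictly southwest of P₂, a monotone path through both must visit P₁ then P₂; paths through both = C(6, 2)·C(4, 1)·C(7, 5) = 1260. Avoid both = 24310 − 6930 − 2520 + 1260 = 16120.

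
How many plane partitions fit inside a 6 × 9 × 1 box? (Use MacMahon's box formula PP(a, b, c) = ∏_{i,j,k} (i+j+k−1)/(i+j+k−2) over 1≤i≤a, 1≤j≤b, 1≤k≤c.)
PP(6, 9, 1) = 5005

Evaluate the triple product over i = 1..6, j = 1..9, k = 1..1. The factors are (2/1) · (3/2) · (4/3) · (5/4) · (6/5) · (7/6) · (8/7) · (9/8) · … (54 factors total). The numerators and denominators telescope so the product is an integer; carrying out the multiplication exactly gives PP(6, 9, 1) = 5005.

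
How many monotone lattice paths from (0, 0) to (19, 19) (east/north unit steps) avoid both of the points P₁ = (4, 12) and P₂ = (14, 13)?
Number of paths = 25777188360

Inclusion–exclusion. Total paths: C(38, 19) = 35345263800. Through P₁: C(16, 4)·C(22, 15) = 310390080. Through P₂: C(27, 14)·C(11, 5) = 9266934600. Since P₁ is strictly southwest of P₂, a monotone path through both must visit P₁ then P₂; paths through both = C(16, 4)·C(11, 10)·C(11, 5) = 9249240. Avoid both = 35345263800 − 310390080 − 9266934600 + 9249240 = 25777188360.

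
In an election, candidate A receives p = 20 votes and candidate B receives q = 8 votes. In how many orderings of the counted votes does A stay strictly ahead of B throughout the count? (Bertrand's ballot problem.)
Strict-lead orderings = 1332045

Total orderings of the 28 votes with 20 for A: C(28, 20) = 3108105. By the Bertrand ballot formula (Cycle Lemma / reflection principle), the number of orderings in which A is strictly ahead of B throughout is (p − q)/(p + q) · C(p + q, p) = (20 − 8)/(20 + 8) · 3108105 = 1332045.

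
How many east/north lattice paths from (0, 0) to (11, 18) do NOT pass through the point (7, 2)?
Number of paths = 34422870

Total paths from (0, 0) to (11, 18): C(29, 11) = 34597290. Paths through (7, 2): (paths (0, 0) → (7, 2)) × (paths (7, 2) → (11, 18)) = C(9, 7) · C(20, 4) = 36 · 4845 = 174420. Avoidance count = 34597290 − 174420 = 34422870.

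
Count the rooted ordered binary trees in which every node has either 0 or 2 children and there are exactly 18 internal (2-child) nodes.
C_18 = 477638700

These full binary trees are counted by the Catalan number C_n = (1/(n + 1)) · C(2n, n). For n = 18: C_18 = (1/19) · C(36, 18) = 9075135300/19 = 477638700.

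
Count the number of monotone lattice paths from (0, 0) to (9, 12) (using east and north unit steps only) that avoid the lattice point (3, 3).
Number of paths = 193830

Total paths from (0, 0) to (9, 12): C(21, 9) = 293930. Paths through (3, 3): (paths (0, 0) → (3, 3)) × (paths (3, 3) → (9, 12)) = C(6, 3) · C(15, 6) = 20 · 5005 = 100100. Avoidance count = 293930 − 100100 = 193830.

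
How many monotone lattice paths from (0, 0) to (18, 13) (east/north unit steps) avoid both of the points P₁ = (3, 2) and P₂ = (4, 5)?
Number of paths = 101491255

Inclusion–exclusion. Total paths: C(31, 18) = 206253075. Through P₁: C(5, 3)·C(26, 15) = 77261600. Through P₂: C(9, 4)·C(22, 14) = 40291020. Since P₁ is strictly southwest of P₂, a monotone path through both must visit P₁ then P₂; paths through both = C(5, 3)·C(4, 1)·C(22, 14) = 12790800. Avoid both = 206253075 − 77261600 − 40291020 + 12790800 = 101491255.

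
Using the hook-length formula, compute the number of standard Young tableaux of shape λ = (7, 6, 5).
# SYT of shape (7, 6, 5) = 466752

Hook-length formula: f^λ = n! / Π hook(c), product over all cells c of the Young diagram. For λ = (7, 6, 5), n = 18 boxes. Hook lengths by row (left-to-right, top-to-bottom): [9, 8, 7, 6, 5, 3, 1]; [7, 6, 5, 4, 3, 1]; [5, 4, 3, 2, 1]. Product of hooks = 13716864000. So f^λ = 18! / 13716864000 = 6402373705728000 / 13716864000 = 466752.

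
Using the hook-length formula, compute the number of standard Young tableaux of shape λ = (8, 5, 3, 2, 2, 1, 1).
# SYT of shape (8, 5, 3, 2, 2, 1, 1) = 4040613720

Hook-length formula: f^λ = n! / Π hook(c), product over all cells c of the Young diagram. For λ = (8, 5, 3, 2, 2, 1, 1), n = 22 boxes. Hook lengths by row (left-to-right, top-to-bottom): [14, 11, 8, 6, 5, 3, 2, 1]; [10, 7, 4, 2, 1]; [7, 4, 1]; [5, 2]; [4, 1]; [2]; [1]. Product of hooks = 278175744000. So f^λ = 22! / 278175744000 = 1124000727777607680000 / 278175744000 = 4040613720.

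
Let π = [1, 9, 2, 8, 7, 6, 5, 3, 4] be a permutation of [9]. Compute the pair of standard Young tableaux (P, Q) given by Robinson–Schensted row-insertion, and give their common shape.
P = [1, 2, 3, 4] / [5] / [6] / [7] / [8] / [9];  Q = [1, 2, 4, 9] / [3] / [5] / [6] / [7] / [8];  common shape = (4, 1, 1, 1, 1, 1)

Row-insert the values π_1, π_2, … into P one at a time, bumping the leftmost entry strictly greater than the inserted value down to the next row. The recording tableau Q records, in position (i, j), the step at which that cell was added to P.
  Insert 1 (step 1): P = [1];  Q = [1]
  Insert 9 (step 2): P = [1, 9];  Q = [1, 2]
  Insert 2 (step 3): P = [1, 2] / [9];  Q = [1, 2] / [3]
  Insert 8 (step 4): P = [1, 2, 8] / [9];  Q = [1, 2, 4] / [3]
  Insert 7 (step 5): P = [1, 2, 7] / [8] / [9];  Q = [1, 2, 4] / [3] / [5]
  Insert 6 (step 6): P = [1, 2, 6] / [7] / [8] / [9];  Q = [1, 2, 4] / [3] / [5] / [6]
  Insert 5 (step 7): P = [1, 2, 5] / [6] / [7] / [8] / [9];  Q = [1, 2, 4] / [3] / [5] / [6] / [7]
  Insert 3 (step 8): P = [1, 2, 3] / [5] / [6] / [7] / [8] / [9];  Q = [1, 2, 4] / [3] / [5] / [6] / [7] / [8]
  Insert 4 (step 9): P = [1, 2, 3, 4] / [5] / [6] / [7] / [8] / [9];  Q = [1, 2, 4, 9] / [3] / [5] / [6] / [7] / [8]
Final shape: (4, 1, 1, 1, 1, 1).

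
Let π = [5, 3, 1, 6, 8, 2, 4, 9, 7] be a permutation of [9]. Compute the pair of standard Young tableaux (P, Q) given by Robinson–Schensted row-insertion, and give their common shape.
P = [1, 2, 4, 7] / [3, 6, 8, 9] / [5];  Q = [1, 4, 5, 8] / [2, 6, 7, 9] / [3];  common shape = (4, 4, 1)

Row-insert the values π_1, π_2, … into P one at a time, bumping the leftmost entry strictly greater than the inserted value down to the next row. The recording tableau Q records, in position (i, j), the step at which that cell was added to P.
  Insert 5 (step 1): P = [5];  Q = [1]
  Insert 3 (step 2): P = [3] / [5];  Q = [1] / [2]
  Insert 1 (step 3): P = [1] / [3] / [5];  Q = [1] / [2] / [3]
  Insert 6 (step 4): P = [1, 6] / [3] / [5];  Q = [1, 4] / [2] / [3]
  Insert 8 (step 5): P = [1, 6, 8] / [3] / [5];  Q = [1, 4, 5] / [2] / [3]
  Insert 2 (step 6): P = [1, 2, 8] / [3, 6] / [5];  Q = [1, 4, 5] / [2, 6] / [3]
  Insert 4 (step 7): P = [1, 2, 4] / [3, 6, 8] / [5];  Q = [1, 4, 5] / [2, 6, 7] / [3]
  Insert 9 (step 8): P = [1, 2, 4, 9] / [3, 6, 8] / [5];  Q = [1, 4, 5, 8] / [2, 6, 7] / [3]
  Insert 7 (step 9): P = [1, 2, 4, 7] / [3, 6, 8, 9] / [5];  Q = [1, 4, 5, 8] / [2, 6, 7, 9] / [3]
Final shape: (4, 4, 1).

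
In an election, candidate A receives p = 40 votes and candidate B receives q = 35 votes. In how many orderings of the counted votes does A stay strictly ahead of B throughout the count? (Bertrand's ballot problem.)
Strict-lead orderings = 196174587693577438554

Total orderings of the 75 votes with 40 for A: C(75, 40) = 2942618815403661578310. By the Bertrand ballot formula (Cycle Lemma / reflection principle), the number of orderings in which A is strictly ahead of B throughout is (p − q)/(p + q) · C(p + q, p) = (40 − 35)/(40 + 35) · 2942618815403661578310 = 196174587693577438554.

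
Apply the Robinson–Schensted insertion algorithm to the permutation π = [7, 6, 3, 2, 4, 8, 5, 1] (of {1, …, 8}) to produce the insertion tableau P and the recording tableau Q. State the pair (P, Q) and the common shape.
P = [1, 4, 5] / [2, 8] / [3] / [6] / [7];  Q = [1, 5, 6] / [2, 7] / [3] / [4] / [8];  common shape = (3, 2, 1, 1, 1)

Row-insert the values π_1, π_2, … into P one at a time, bumping the leftmost entry strictly greater than the inserted value down to the next row. The recording tableau Q records, in position (i, j), the step at which that cell was added to P.
  Insert 7 (step 1): P = [7];  Q = [1]
  Insert 6 (step 2): P = [6] / [7];  Q = [1] / [2]
  Insert 3 (step 3): P = [3] / [6] / [7];  Q = [1] / [2] / [3]
  Insert 2 (step 4): P = [2] / [3] / [6] / [7];  Q = [1] / [2] / [3] / [4]
  Insert 4 (step 5): P = [2, 4] / [3] / [6] / [7];  Q = [1, 5] / [2] / [3] / [4]
  Insert 8 (step 6): P = [2, 4, 8] / [3] / [6] / [7];  Q = [1, 5, 6] / [2] / [3] / [4]
  Insert 5 (step 7): P = [2, 4, 5] / [3, 8] / [6] / [7];  Q = [1, 5, 6] / [2, 7] / [3] / [4]
  Insert 1 (step 8): P = [1, 4, 5] / [2, 8] / [3] / [6] / [7];  Q = [1, 5, 6] / [2, 7] / [3] / [4] / [8]
Final shape: (3, 2, 1, 1, 1).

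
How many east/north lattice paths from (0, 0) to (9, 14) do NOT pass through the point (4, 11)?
Number of paths = 740750

Total paths from (0, 0) to (9, 14): C(23, 9) = 817190. Paths through (4, 11): (paths (0, 0) → (4, 11)) × (paths (4, 11) → (9, 14)) = C(15, 4) · C(8, 5) = 1365 · 56 = 76440. Avoidance count = 817190 − 76440 = 740750.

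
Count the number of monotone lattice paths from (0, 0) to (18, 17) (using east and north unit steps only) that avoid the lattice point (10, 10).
Number of paths = 3348662790

Total paths from (0, 0) to (18, 17): C(35, 18) = 4537567650. Paths through (10, 10): (paths (0, 0) → (10, 10)) × (paths (10, 10) → (18, 17)) = C(20, 10) · C(15, 8) = 184756 · 6435 = 1188904860. Avoidance count = 4537567650 − 1188904860 = 3348662790.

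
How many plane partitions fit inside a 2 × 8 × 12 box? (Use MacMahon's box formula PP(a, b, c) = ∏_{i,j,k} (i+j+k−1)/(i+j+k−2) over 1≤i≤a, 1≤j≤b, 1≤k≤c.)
PP(2, 8, 12) = 2848181700

Evaluate the triple product over i = 1..2, j = 1..8, k = 1..12. The factors are (2/1) · (3/2) · (4/3) · (5/4) · (6/5) · (7/6) · (8/7) · (9/8) · … (192 factors total). The numerators and denominators telescope so the product is an integer; carrying out the multiplication exactly gives PP(2, 8, 12) = 2848181700.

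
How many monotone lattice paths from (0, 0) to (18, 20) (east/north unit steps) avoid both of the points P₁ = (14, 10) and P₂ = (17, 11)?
Number of paths = 31478491794

Inclusion–exclusion. Total paths: C(38, 18) = 33578000610. Through P₁: C(24, 14)·C(14, 4) = 1963217256. Through P₂: C(28, 17)·C(10, 1) = 214741800. Since P₁ is strictly southwest of P₂, a monotone path through both must visit P₁ then P₂; paths through both = C(24, 14)·C(4, 3)·C(10, 1) = 78450240. Avoid both = 33578000610 − 1963217256 − 214741800 + 78450240 = 31478491794.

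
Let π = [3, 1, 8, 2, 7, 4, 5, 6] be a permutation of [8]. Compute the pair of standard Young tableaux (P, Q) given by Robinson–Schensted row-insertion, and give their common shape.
P = [1, 2, 4, 5, 6] / [3, 7] / [8];  Q = [1, 3, 5, 7, 8] / [2, 4] / [6];  common shape = (5, 2, 1)

Row-insert the values π_1, π_2, … into P one at a time, bumping the leftmost entry strictly greater than the inserted value down to the next row. The recording tableau Q records, in position (i, j), the step at which that cell was added to P.
  Insert 3 (step 1): P = [3];  Q = [1]
  Insert 1 (step 2): P = [1] / [3];  Q = [1] / [2]
  Insert 8 (step 3): P = [1, 8] / [3];  Q = [1, 3] / [2]
  Insert 2 (step 4): P = [1, 2] / [3, 8];  Q = [1, 3] / [2, 4]
  Insert 7 (step 5): P = [1, 2, 7] / [3, 8];  Q = [1, 3, 5] / [2, 4]
  Insert 4 (step 6): P = [1, 2, 4] / [3, 7] / [8];  Q = [1, 3, 5] / [2, 4] / [6]
  Insert 5 (step 7): P = [1, 2, 4, 5] / [3, 7] / [8];  Q = [1, 3, 5, 7] / [2, 4] / [6]
  Insert 6 (step 8): P = [1, 2, 4, 5, 6] / [3, 7] / [8];  Q = [1, 3, 5, 7, 8] / [2, 4] / [6]
Final shape: (5, 2, 1).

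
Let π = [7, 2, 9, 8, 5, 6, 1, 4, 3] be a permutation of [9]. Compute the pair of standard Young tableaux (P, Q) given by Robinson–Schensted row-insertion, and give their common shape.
P = [1, 3, 6] / [2, 4] / [5, 8] / [7] / [9];  Q = [1, 3, 6] / [2, 4] / [5, 8] / [7] / [9];  common shape = (3, 2, 2, 1, 1)

Row-insert the values π_1, π_2, … into P one at a time, bumping the leftmost entry strictly greater than the inserted value down to the next row. The recording tableau Q records, in position (i, j), the step at which that cell was added to P.
  Insert 7 (step 1): P = [7];  Q = [1]
  Insert 2 (step 2): P = [2] / [7];  Q = [1] / [2]
  Insert 9 (step 3): P = [2, 9] / [7];  Q = [1, 3] / [2]
  Insert 8 (step 4): P = [2, 8] / [7, 9];  Q = [1, 3] / [2, 4]
  Insert 5 (step 5): P = [2, 5] / [7, 8] / [9];  Q = [1, 3] / [2, 4] / [5]
  Insert 6 (step 6): P = [2, 5, 6] / [7, 8] / [9];  Q = [1, 3, 6] / [2, 4] / [5]
  Insert 1 (step 7): P = [1, 5, 6] / [2, 8] / [7] / [9];  Q = [1, 3, 6] / [2, 4] / [5] / [7]
  Insert 4 (step 8): P = [1, 4, 6] / [2, 5] / [7, 8] / [9];  Q = [1, 3, 6] / [2, 4] / [5, 8] / [7]
  Insert 3 (step 9): P = [1, 3, 6] / [2, 4] / [5, 8] / [7] / [9];  Q = [1, 3, 6] / [2, 4] / [5, 8] / [7] / [9]
Final shape: (3, 2, 2, 1, 1).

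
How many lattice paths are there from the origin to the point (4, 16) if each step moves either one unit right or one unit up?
Number of paths = 4845

A monotone lattice path from (0, 0) to (4, 16) consists of 4 east steps and 16 north steps in some order, so it is determined by which 4 of the 20 steps are east. The count is C(20, 4) = 4845.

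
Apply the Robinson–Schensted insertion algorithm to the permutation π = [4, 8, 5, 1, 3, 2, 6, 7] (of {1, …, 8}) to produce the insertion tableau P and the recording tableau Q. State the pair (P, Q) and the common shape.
P = [1, 2, 6, 7] / [3, 5] / [4] / [8];  Q = [1, 2, 7, 8] / [3, 5] / [4] / [6];  common shape = (4, 2, 1, 1)

Row-insert the values π_1, π_2, … into P one at a time, bumping the leftmost entry strictly greater than the inserted value down to the next row. The recording tableau Q records, in position (i, j), the step at which that cell was added to P.
  Insert 4 (step 1): P = [4];  Q = [1]
  Insert 8 (step 2): P = [4, 8];  Q = [1, 2]
  Insert 5 (step 3): P = [4, 5] / [8];  Q = [1, 2] / [3]
  Insert 1 (step 4): P = [1, 5] / [4] / [8];  Q = [1, 2] / [3] / [4]
  Insert 3 (step 5): P = [1, 3] / [4, 5] / [8];  Q = [1, 2] / [3, 5] / [4]
  Insert 2 (step 6): P = [1, 2] / [3, 5] / [4] / [8];  Q = [1, 2] / [3, 5] / [4] / [6]
  Insert 6 (step 7): P = [1, 2, 6] / [3, 5] / [4] / [8];  Q = [1, 2, 7] / [3, 5] / [4] / [6]
  Insert 7 (step 8): P = [1, 2, 6, 7] / [3, 5] / [4] / [8];  Q = [1, 2, 7, 8] / [3, 5] / [4] / [6]
Final shape: (4, 2, 1, 1).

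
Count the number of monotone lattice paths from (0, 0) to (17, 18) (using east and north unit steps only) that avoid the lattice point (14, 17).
Number of paths = 3476837550

Total paths from (0, 0) to (17, 18): C(35, 17) = 4537567650. Paths through (14, 17): (paths (0, 0) → (14, 17)) × (paths (14, 17) → (17, 18)) = C(31, 14) · C(4, 3) = 265182525 · 4 = 1060730100. Avoidance count = 4537567650 − 1060730100 = 3476837550.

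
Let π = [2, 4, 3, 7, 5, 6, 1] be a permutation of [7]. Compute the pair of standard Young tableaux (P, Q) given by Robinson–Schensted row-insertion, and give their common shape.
P = [1, 3, 5, 6] / [2, 7] / [4];  Q = [1, 2, 4, 6] / [3, 5] / [7];  common shape = (4, 2, 1)

Row-insert the values π_1, π_2, … into P one at a time, bumping the leftmost entry strictly greater than the inserted value down to the next row. The recording tableau Q records, in position (i, j), the step at which that cell was added to P.
  Insert 2 (step 1): P = [2];  Q = [1]
  Insert 4 (step 2): P = [2, 4];  Q = [1, 2]
  Insert 3 (step 3): P = [2, 3] / [4];  Q = [1, 2] / [3]
  Insert 7 (step 4): P = [2, 3, 7] / [4];  Q = [1, 2, 4] / [3]
  Insert 5 (step 5): P = [2, 3, 5] / [4, 7];  Q = [1, 2, 4] / [3, 5]
  Insert 6 (step 6): P = [2, 3, 5, 6] / [4, 7];  Q = [1, 2, 4, 6] / [3, 5]
  Insert 1 (step 7): P = [1, 3, 5, 6] / [2, 7] / [4];  Q = [1, 2, 4, 6] / [3, 5] / [7]
Final shape: (4, 2, 1).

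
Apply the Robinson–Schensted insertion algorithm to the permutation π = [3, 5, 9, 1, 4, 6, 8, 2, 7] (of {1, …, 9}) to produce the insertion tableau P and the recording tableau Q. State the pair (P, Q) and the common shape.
P = [1, 2, 6, 7] / [3, 4, 8] / [5, 9];  Q = [1, 2, 3, 7] / [4, 5, 6] / [8, 9];  common shape = (4, 3, 2)

Row-insert the values π_1, π_2, … into P one at a time, bumping the leftmost entry strictly greater than the inserted value down to the next row. The recording tableau Q records, in position (i, j), the step at which that cell was added to P.
  Insert 3 (step 1): P = [3];  Q = [1]
  Insert 5 (step 2): P = [3, 5];  Q = [1, 2]
  Insert 9 (step 3): P = [3, 5, 9];  Q = [1, 2, 3]
  Insert 1 (step 4): P = [1, 5, 9] / [3];  Q = [1, 2, 3] / [4]
  Insert 4 (step 5): P = [1, 4, 9] / [3, 5];  Q = [1, 2, 3] / [4, 5]
  Insert 6 (step 6): P = [1, 4, 6] / [3, 5, 9];  Q = [1, 2, 3] / [4, 5, 6]
  Insert 8 (step 7): P = [1, 4, 6, 8] / [3, 5, 9];  Q = [1, 2, 3, 7] / [4, 5, 6]
  Insert 2 (step 8): P = [1, 2, 6, 8] / [3, 4, 9] / [5];  Q = [1, 2, 3, 7] / [4, 5, 6] / [8]
  Insert 7 (step 9): P = [1, 2, 6, 7] / [3, 4, 8] / [5, 9];  Q = [1, 2, 3, 7] / [4, 5, 6] / [8, 9]
Final shape: (4, 3, 2).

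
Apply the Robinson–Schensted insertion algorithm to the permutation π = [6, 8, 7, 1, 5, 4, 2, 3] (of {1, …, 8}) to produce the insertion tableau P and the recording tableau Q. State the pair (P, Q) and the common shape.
P = [1, 2, 3] / [4, 7] / [5] / [6] / [8];  Q = [1, 2, 8] / [3, 5] / [4] / [6] / [7];  common shape = (3, 2, 1, 1, 1)

Row-insert the values π_1, π_2, … into P one at a time, bumping the leftmost entry strictly greater than the inserted value down to the next row. The recording tableau Q records, in position (i, j), the step at which that cell was added to P.
  Insert 6 (step 1): P = [6];  Q = [1]
  Insert 8 (step 2): P = [6, 8];  Q = [1, 2]
  Insert 7 (step 3): P = [6, 7] / [8];  Q = [1, 2] / [3]
  Insert 1 (step 4): P = [1, 7] / [6] / [8];  Q = [1, 2] / [3] / [4]
  Insert 5 (step 5): P = [1, 5] / [6, 7] / [8];  Q = [1, 2] / [3, 5] / [4]
  Insert 4 (step 6): P = [1, 4] / [5, 7] / [6] / [8];  Q = [1, 2] / [3, 5] / [4] / [6]
  Insert 2 (step 7): P = [1, 2] / [4, 7] / [5] / [6] / [8];  Q = [1, 2] / [3, 5] / [4] / [6] / [7]
  Insert 3 (step 8): P = [1, 2, 3] / [4, 7] / [5] / [6] / [8];  Q = [1, 2, 8] / [3, 5] / [4] / [6] / [7]
Final shape: (3, 2, 1, 1, 1).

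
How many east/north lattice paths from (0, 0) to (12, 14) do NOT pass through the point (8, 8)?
Number of paths = 6955000

Total paths from (0, 0) to (12, 14): C(26, 12) = 9657700. Paths through (8, 8): (paths (0, 0) → (8, 8)) × (paths (8, 8) → (12, 14)) = C(16, 8) · C(10, 4) = 12870 · 210 = 2702700. Avoidance count = 9657700 − 2702700 = 6955000.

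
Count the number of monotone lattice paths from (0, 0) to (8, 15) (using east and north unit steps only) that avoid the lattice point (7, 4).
Number of paths = 486354

Total paths from (0, 0) to (8, 15): C(23, 8) = 490314. Paths through (7, 4): (paths (0, 0) → (7, 4)) × (paths (7, 4) → (8, 15)) = C(11, 7) · C(12, 1) = 330 · 12 = 3960. Avoidance count = 490314 − 3960 = 486354.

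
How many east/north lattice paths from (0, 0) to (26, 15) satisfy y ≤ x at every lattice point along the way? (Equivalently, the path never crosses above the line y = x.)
Number of paths = 28192122176

By the reflection principle (André's argument), the number of monotone paths to (26, 15) with n ≤ m that never go above y = x is C(41, 26) − C(41, 27) = 63432274896 − 35240152720 = 28192122176.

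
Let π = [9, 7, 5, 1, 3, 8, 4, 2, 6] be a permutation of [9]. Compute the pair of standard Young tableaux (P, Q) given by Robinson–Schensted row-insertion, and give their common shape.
P = [1, 2, 4, 6] / [3, 8] / [5] / [7] / [9];  Q = [1, 5, 6, 9] / [2, 7] / [3] / [4] / [8];  common shape = (4, 2, 1, 1, 1)

Row-insert the values π_1, π_2, … into P one at a time, bumping the leftmost entry strictly greater than the inserted value down to the next row. The recording tableau Q records, in position (i, j), the step at which that cell was added to P.
  Insert 9 (step 1): P = [9];  Q = [1]
  Insert 7 (step 2): P = [7] / [9];  Q = [1] / [2]
  Insert 5 (step 3): P = [5] / [7] / [9];  Q = [1] / [2] / [3]
  Insert 1 (step 4): P = [1] / [5] / [7] / [9];  Q = [1] / [2] / [3] / [4]
  Insert 3 (step 5): P = [1, 3] / [5] / [7] / [9];  Q = [1, 5] / [2] / [3] / [4]
  Insert 8 (step 6): P = [1, 3, 8] / [5] / [7] / [9];  Q = [1, 5, 6] / [2] / [3] / [4]
  Insert 4 (step 7): P = [1, 3, 4] / [5, 8] / [7] / [9];  Q = [1, 5, 6] / [2, 7] / [3] / [4]
  Insert 2 (step 8): P = [1, 2, 4] / [3, 8] / [5] / [7] / [9];  Q = [1, 5, 6] / [2, 7] / [3] / [4] / [8]
  Insert 6 (step 9): P = [1, 2, 4, 6] / [3, 8] / [5] / [7] / [9];  Q = [1, 5, 6, 9] / [2, 7] / [3] / [4] / [8]
Final shape: (4, 2, 1, 1, 1).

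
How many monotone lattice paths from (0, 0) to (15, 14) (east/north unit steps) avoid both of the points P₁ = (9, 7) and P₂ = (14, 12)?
Number of paths = 37603260

Inclusion–exclusion. Total paths: C(29, 15) = 77558760. Through P₁: C(16, 9)·C(13, 6) = 19631040. Through P₂: C(26, 14)·C(3, 1) = 28973100. Since P₁ is strictly southwest of P₂, a monotone path through both must visit P₁ then P₂; paths through both = C(16, 9)·C(10, 5)·C(3, 1) = 8648640. Avoid both = 77558760 − 19631040 − 28973100 + 8648640 = 37603260.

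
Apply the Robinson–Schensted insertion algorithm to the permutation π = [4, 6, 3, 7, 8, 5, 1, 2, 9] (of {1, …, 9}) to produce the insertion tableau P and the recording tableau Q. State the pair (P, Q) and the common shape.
P = [1, 2, 7, 8, 9] / [3, 5] / [4, 6];  Q = [1, 2, 4, 5, 9] / [3, 6] / [7, 8];  common shape = (5, 2, 2)

Row-insert the values π_1, π_2, … into P one at a time, bumping the leftmost entry strictly greater than the inserted value down to the next row. The recording tableau Q records, in position (i, j), the step at which that cell was added to P.
  Insert 4 (step 1): P = [4];  Q = [1]
  Insert 6 (step 2): P = [4, 6];  Q = [1, 2]
  Insert 3 (step 3): P = [3, 6] / [4];  Q = [1, 2] / [3]
  Insert 7 (step 4): P = [3, 6, 7] / [4];  Q = [1, 2, 4] / [3]
  Insert 8 (step 5): P = [3, 6, 7, 8] / [4];  Q = [1, 2, 4, 5] / [3]
  Insert 5 (step 6): P = [3, 5, 7, 8] / [4, 6];  Q = [1, 2, 4, 5] / [3, 6]
  Insert 1 (step 7): P = [1, 5, 7, 8] / [3, 6] / [4];  Q = [1, 2, 4, 5] / [3, 6] / [7]
  Insert 2 (step 8): P = [1, 2, 7, 8] / [3, 5] / [4, 6];  Q = [1, 2, 4, 5] / [3, 6] / [7, 8]
  Insert 9 (step 9): P = [1, 2, 7, 8, 9] / [3, 5] / [4, 6];  Q = [1, 2, 4, 5, 9] / [3, 6] / [7, 8]
Final shape: (5, 2, 2).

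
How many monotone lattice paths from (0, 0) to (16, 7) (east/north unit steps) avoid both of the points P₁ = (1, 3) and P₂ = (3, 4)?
Number of paths = 216773

Inclusion–exclusion. Total paths: C(23, 16) = 245157. Through P₁: C(4, 1)·C(19, 15) = 15504. Through P₂: C(7, 3)·C(16, 13) = 19600. Since P₁ is strictly southwest of P₂, a monotone path through both must visit P₁ then P₂; paths through both = C(4, 1)·C(3, 2)·C(16, 13) = 6720. Avoid both = 245157 − 15504 − 19600 + 6720 = 216773.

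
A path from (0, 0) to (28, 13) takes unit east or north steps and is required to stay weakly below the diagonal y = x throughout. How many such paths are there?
Number of paths = 9721421440

By the reflection principle (André's argument), the number of monotone paths to (28, 13) with n ≤ m that never go above y = x is C(41, 28) − C(41, 29) = 17620076360 − 7898654920 = 9721421440.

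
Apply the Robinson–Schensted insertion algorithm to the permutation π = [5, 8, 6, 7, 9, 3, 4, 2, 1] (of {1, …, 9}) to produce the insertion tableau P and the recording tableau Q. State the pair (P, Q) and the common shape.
P = [1, 4, 7, 9] / [2, 6] / [3] / [5] / [8];  Q = [1, 2, 4, 5] / [3, 7] / [6] / [8] / [9];  common shape = (4, 2, 1, 1, 1)

Row-insert the values π_1, π_2, … into P one at a time, bumping the leftmost entry strictly greater than the inserted value down to the next row. The recording tableau Q records, in position (i, j), the step at which that cell was added to P.
  Insert 5 (step 1): P = [5];  Q = [1]
  Insert 8 (step 2): P = [5, 8];  Q = [1, 2]
  Insert 6 (step 3): P = [5, 6] / [8];  Q = [1, 2] / [3]
  Insert 7 (step 4): P = [5, 6, 7] / [8];  Q = [1, 2, 4] / [3]
  Insert 9 (step 5): P = [5, 6, 7, 9] / [8];  Q = [1, 2, 4, 5] / [3]
  Insert 3 (step 6): P = [3, 6, 7, 9] / [5] / [8];  Q = [1, 2, 4, 5] / [3] / [6]
  Insert 4 (step 7): P = [3, 4, 7, 9] / [5, 6] / [8];  Q = [1, 2, 4, 5] / [3, 7] / [6]
  Insert 2 (step 8): P = [2, 4, 7, 9] / [3, 6] / [5] / [8];  Q = [1, 2, 4, 5] / [3, 7] / [6] / [8]
  Insert 1 (step 9): P = [1, 4, 7, 9] / [2, 6] / [3] / [5] / [8];  Q = [1, 2, 4, 5] / [3, 7] / [6] / [8] / [9]
Final shape: (4, 2, 1, 1, 1).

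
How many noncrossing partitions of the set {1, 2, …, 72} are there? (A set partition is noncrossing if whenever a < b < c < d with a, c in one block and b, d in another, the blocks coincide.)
C_72 = 20276890389709399862928998568254641025700

These noncrossing partitions are counted by the Catalan number C_n = (1/(n + 1)) · C(2n, n). For n = 72: C_72 = (1/73) · C(144, 72) = 1480212998448786189993816895482588794876100/73 = 20276890389709399862928998568254641025700.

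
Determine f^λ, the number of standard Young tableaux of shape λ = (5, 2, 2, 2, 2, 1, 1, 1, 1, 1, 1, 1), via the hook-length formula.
# SYT of shape (5, 2, 2, 2, 2, 1, 1, 1, 1, 1, 1, 1) = 2204475

Hook-length formula: f^λ = n! / Π hook(c), product over all cells c of the Young diagram. For λ = (5, 2, 2, 2, 2, 1, 1, 1, 1, 1, 1, 1), n = 20 boxes. Hook lengths by row (left-to-right, top-to-bottom): [16, 8, 3, 2, 1]; [12, 4]; [11, 3]; [10, 2]; [9, 1]; [7]; [6]; [5]; [4]; [3]; [2]; [1]. Product of hooks = 1103619686400. So f^λ = 20! / 1103619686400 = 2432902008176640000 / 1103619686400 = 2204475.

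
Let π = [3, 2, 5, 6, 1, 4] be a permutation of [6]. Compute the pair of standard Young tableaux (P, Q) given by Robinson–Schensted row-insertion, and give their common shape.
P = [1, 4, 6] / [2, 5] / [3];  Q = [1, 3, 4] / [2, 6] / [5];  common shape = (3, 2, 1)

Row-insert the values π_1, π_2, … into P one at a time, bumping the leftmost entry strictly greater than the inserted value down to the next row. The recording tableau Q records, in position (i, j), the step at which that cell was added to P.
  Insert 3 (step 1): P = [3];  Q = [1]
  Insert 2 (step 2): P = [2] / [3];  Q = [1] / [2]
  Insert 5 (step 3): P = [2, 5] / [3];  Q = [1, 3] / [2]
  Insert 6 (step 4): P = [2, 5, 6] / [3];  Q = [1, 3, 4] / [2]
  Insert 1 (step 5): P = [1, 5, 6] / [2] / [3];  Q = [1, 3, 4] / [2] / [5]
  Insert 4 (step 6): P = [1, 4, 6] / [2, 5] / [3];  Q = [1, 3, 4] / [2, 6] / [5]
Final shape: (3, 2, 1).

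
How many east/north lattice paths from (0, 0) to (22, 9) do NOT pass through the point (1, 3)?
Number of paths = 18976035

Total paths from (0, 0) to (22, 9): C(31, 22) = 20160075. Paths through (1, 3): (paths (0, 0) → (1, 3)) × (paths (1, 3) → (22, 9)) = C(4, 1) · C(27, 21) = 4 · 296010 = 1184040. Avoidance count = 20160075 − 1184040 = 18976035.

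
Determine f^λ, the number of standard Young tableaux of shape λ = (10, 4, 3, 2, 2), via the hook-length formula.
# SYT of shape (10, 4, 3, 2, 2) = 161164080

Hook-length formula: f^λ = n! / Π hook(c), product over all cells c of the Young diagram. For λ = (10, 4, 3, 2, 2), n = 21 boxes. Hook lengths by row (left-to-right, top-to-bottom): [14, 13, 10, 8, 6, 5, 4, 3, 2, 1]; [7, 6, 3, 1]; [5, 4, 1]; [3, 2]; [2, 1]. Product of hooks = 317011968000. So f^λ = 21! / 317011968000 = 51090942171709440000 / 317011968000 = 161164080.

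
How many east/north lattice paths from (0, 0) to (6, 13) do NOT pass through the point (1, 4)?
Number of paths = 17122

Total paths from (0, 0) to (6, 13): C(19, 6) = 27132. Paths through (1, 4): (paths (0, 0) → (1, 4)) × (paths (1, 4) → (6, 13)) = C(5, 1) · C(14, 5) = 5 · 2002 = 10010. Avoidance count = 27132 − 10010 = 17122.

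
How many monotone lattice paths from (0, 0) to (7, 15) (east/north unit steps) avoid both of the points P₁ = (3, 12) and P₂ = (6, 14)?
Number of paths = 86199

Inclusion–exclusion. Total paths: C(22, 7) = 170544. Through P₁: C(15, 3)·C(7, 4) = 15925. Through P₂: C(20, 6)·C(2, 1) = 77520. Since P₁ is strictly southwest of P₂, a monotone path through both must visit P₁ then P₂; paths through both = C(15, 3)·C(5, 3)·C(2, 1) = 9100. Avoid both = 170544 − 15925 − 77520 + 9100 = 86199.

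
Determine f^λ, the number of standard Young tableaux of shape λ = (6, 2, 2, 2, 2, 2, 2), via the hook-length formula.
# SYT of shape (6, 2, 2, 2, 2, 2, 2) = 556920

Hook-length formula: f^λ = n! / Π hook(c), product over all cells c of the Young diagram. For λ = (6, 2, 2, 2, 2, 2, 2), n = 18 boxes. Hook lengths by row (left-to-right, top-to-bottom): [12, 11, 4, 3, 2, 1]; [7, 6]; [6, 5]; [5, 4]; [4, 3]; [3, 2]; [2, 1]. Product of hooks = 11496038400. So f^λ = 18! / 11496038400 = 6402373705728000 / 11496038400 = 556920.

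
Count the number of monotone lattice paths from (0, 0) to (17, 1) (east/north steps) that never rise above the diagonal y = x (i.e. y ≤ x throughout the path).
Number of paths = 17

By the reflection principle (André's argument), the number of monotone paths to (17, 1) with n ≤ m that never go above y = x is C(18, 17) − C(18, 18) = 18 − 1 = 17.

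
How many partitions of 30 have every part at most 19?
p(30, parts ≤ 19) = 5465

Use the recurrence p(n, m) = p(n, m−1) + p(n−m, m): either the largest part is < m (count p(n, m−1)) or the largest part is exactly m (remove one copy of m, count p(n−m, m)). With p(0, ·) = 1 this gives p(30, parts ≤ 19) = 5465. (By conjugating Young diagrams, this also counts partitions of 30 into at most 19 parts.)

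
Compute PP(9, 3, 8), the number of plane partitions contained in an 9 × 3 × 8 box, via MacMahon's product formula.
PP(9, 3, 8) = 198520691512

Evaluate the triple product over i = 1..9, j = 1..3, k = 1..8. The factors are (2/1) · (3/2) · (4/3) · (5/4) · (6/5) · (7/6) · (8/7) · (9/8) · … (216 factors total). The numerators and denominators telescope so the product is an integer; carrying out the multiplication exactly gives PP(9, 3, 8) = 198520691512.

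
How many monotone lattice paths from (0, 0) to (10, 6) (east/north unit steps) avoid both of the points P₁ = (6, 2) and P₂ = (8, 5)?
Number of paths = 3027

Inclusion–exclusion. Total paths: C(16, 10) = 8008. Through P₁: C(8, 6)·C(8, 4) = 1960. Through P₂: C(13, 8)·C(3, 2) = 3861. Since P₁ is strictly southwest of P₂, a monotone path through both must visit P₁ then P₂; paths through both = C(8, 6)·C(5, 2)·C(3, 2) = 840. Avoid both = 8008 − 1960 − 3861 + 840 = 3027.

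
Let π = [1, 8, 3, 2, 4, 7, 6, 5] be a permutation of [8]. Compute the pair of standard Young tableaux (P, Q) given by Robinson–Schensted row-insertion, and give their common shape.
P = [1, 2, 4, 5] / [3, 6] / [7] / [8];  Q = [1, 2, 5, 6] / [3, 7] / [4] / [8];  common shape = (4, 2, 1, 1)

Row-insert the values π_1, π_2, … into P one at a time, bumping the leftmost entry strictly greater than the inserted value down to the next row. The recording tableau Q records, in position (i, j), the step at which that cell was added to P.
  Insert 1 (step 1): P = [1];  Q = [1]
  Insert 8 (step 2): P = [1, 8];  Q = [1, 2]
  Insert 3 (step 3): P = [1, 3] / [8];  Q = [1, 2] / [3]
  Insert 2 (step 4): P = [1, 2] / [3] / [8];  Q = [1, 2] / [3] / [4]
  Insert 4 (step 5): P = [1, 2, 4] / [3] / [8];  Q = [1, 2, 5] / [3] / [4]
  Insert 7 (step 6): P = [1, 2, 4, 7] / [3] / [8];  Q = [1, 2, 5, 6] / [3] / [4]
  Insert 6 (step 7): P = [1, 2, 4, 6] / [3, 7] / [8];  Q = [1, 2, 5, 6] / [3, 7] / [4]
  Insert 5 (step 8): P = [1, 2, 4, 5] / [3, 6] / [7] / [8];  Q = [1, 2, 5, 6] / [3, 7] / [4] / [8]
Final shape: (4, 2, 1, 1).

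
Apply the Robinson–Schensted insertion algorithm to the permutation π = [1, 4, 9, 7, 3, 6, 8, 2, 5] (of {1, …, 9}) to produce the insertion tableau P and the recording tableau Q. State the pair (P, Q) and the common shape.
P = [1, 2, 5, 8] / [3, 6] / [4, 7] / [9];  Q = [1, 2, 3, 7] / [4, 6] / [5, 9] / [8];  common shape = (4, 2, 2, 1)

Row-insert the values π_1, π_2, … into P one at a time, bumping the leftmost entry strictly greater than the inserted value down to the next row. The recording tableau Q records, in position (i, j), the step at which that cell was added to P.
  Insert 1 (step 1): P = [1];  Q = [1]
  Insert 4 (step 2): P = [1, 4];  Q = [1, 2]
  Insert 9 (step 3): P = [1, 4, 9];  Q = [1, 2, 3]
  Insert 7 (step 4): P = [1, 4, 7] / [9];  Q = [1, 2, 3] / [4]
  Insert 3 (step 5): P = [1, 3, 7] / [4] / [9];  Q = [1, 2, 3] / [4] / [5]
  Insert 6 (step 6): P = [1, 3, 6] / [4, 7] / [9];  Q = [1, 2, 3] / [4, 6] / [5]
  Insert 8 (step 7): P = [1, 3, 6, 8] / [4, 7] / [9];  Q = [1, 2, 3, 7] / [4, 6] / [5]
  Insert 2 (step 8): P = [1, 2, 6, 8] / [3, 7] / [4] / [9];  Q = [1, 2, 3, 7] / [4, 6] / [5] / [8]
  Insert 5 (step 9): P = [1, 2, 5, 8] / [3, 6] / [4, 7] / [9];  Q = [1, 2, 3, 7] / [4, 6] / [5, 9] / [8]
Final shape: (4, 2, 2, 1).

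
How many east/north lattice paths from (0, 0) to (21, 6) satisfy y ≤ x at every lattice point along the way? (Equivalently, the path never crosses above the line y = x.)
Number of paths = 215280

By the reflection principle (André's argument), the number of monotone paths to (21, 6) with n ≤ m that never go above y = x is C(27, 21) − C(27, 22) = 296010 − 80730 = 215280.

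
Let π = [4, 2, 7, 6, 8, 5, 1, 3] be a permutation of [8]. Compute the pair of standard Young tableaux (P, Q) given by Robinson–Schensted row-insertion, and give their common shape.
P = [1, 3, 8] / [2, 5] / [4, 6] / [7];  Q = [1, 3, 5] / [2, 4] / [6, 8] / [7];  common shape = (3, 2, 2, 1)

Row-insert the values π_1, π_2, … into P one at a time, bumping the leftmost entry strictly greater than the inserted value down to the next row. The recording tableau Q records, in position (i, j), the step at which that cell was added to P.
  Insert 4 (step 1): P = [4];  Q = [1]
  Insert 2 (step 2): P = [2] / [4];  Q = [1] / [2]
  Insert 7 (step 3): P = [2, 7] / [4];  Q = [1, 3] / [2]
  Insert 6 (step 4): P = [2, 6] / [4, 7];  Q = [1, 3] / [2, 4]
  Insert 8 (step 5): P = [2, 6, 8] / [4, 7];  Q = [1, 3, 5] / [2, 4]
  Insert 5 (step 6): P = [2, 5, 8] / [4, 6] / [7];  Q = [1, 3, 5] / [2, 4] / [6]
  Insert 1 (step 7): P = [1, 5, 8] / [2, 6] / [4] / [7];  Q = [1, 3, 5] / [2, 4] / [6] / [7]
  Insert 3 (step 8): P = [1, 3, 8] / [2, 5] / [4, 6] / [7];  Q = [1, 3, 5] / [2, 4] / [6, 8] / [7]
Final shape: (3, 2, 2, 1).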